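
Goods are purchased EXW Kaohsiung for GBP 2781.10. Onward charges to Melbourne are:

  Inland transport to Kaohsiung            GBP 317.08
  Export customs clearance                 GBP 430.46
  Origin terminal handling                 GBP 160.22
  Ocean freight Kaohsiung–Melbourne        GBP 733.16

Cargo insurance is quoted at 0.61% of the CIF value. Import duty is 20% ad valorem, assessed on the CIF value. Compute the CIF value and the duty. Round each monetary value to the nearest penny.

CIF value: GBP 4449.16; import duty: GBP 889.83

Let C be the CIF value. C = EXW price + pre-shipment costs + freight + 0.61% × C
C − 0.61% × C = 2781.10 + 317.08 + 430.46 + 160.22 + 733.16
0.9939 × C = 4422.02
C = 4422.02 / 0.9939 = 4449.16
Insurance premium = 0.61% × 4449.16 = 27.14
Import duty = 4449.16 × 20% = 889.83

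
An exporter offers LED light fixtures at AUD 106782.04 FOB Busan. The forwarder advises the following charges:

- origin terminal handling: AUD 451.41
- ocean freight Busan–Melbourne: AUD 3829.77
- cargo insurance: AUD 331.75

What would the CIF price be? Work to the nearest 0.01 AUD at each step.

CIF price: AUD 110943.56

Not relevant to the conversion: origin terminal — on the seller under both FOB and CIF; already in the FOB price and stays in the CIF price.
From FOB to CIF, the seller additionally bears: freight, insurance.
CIF price = 106782.04 + 3829.77 + 331.75 = 110943.56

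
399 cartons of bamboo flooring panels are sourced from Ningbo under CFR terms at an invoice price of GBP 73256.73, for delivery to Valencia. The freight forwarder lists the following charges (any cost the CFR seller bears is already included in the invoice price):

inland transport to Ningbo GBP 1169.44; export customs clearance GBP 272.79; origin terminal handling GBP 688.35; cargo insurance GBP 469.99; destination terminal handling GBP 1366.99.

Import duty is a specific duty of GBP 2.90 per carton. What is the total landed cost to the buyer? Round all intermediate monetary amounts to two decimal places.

Total landed cost: GBP 76250.81

CFR: the seller pays costs through ocean freight to the destination port, but not insurance.
Already in the invoice (seller's account under CFR): inland to port, export clearance, origin terminal — exclude.
CIF value = CFR price + insurance = 73256.73 + 469.99 = 73726.72
Import duty = 399 × 2.90 = 1157.10
Buyer bears: insurance 469.99 + destination terminal 1366.99 + duty 1157.10 = 2994.08
Landed cost = invoice 73256.73 + 2994.08 = 76250.81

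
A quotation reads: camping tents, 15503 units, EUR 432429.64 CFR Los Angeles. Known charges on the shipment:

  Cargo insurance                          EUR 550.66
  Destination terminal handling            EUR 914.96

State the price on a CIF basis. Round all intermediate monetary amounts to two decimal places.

CIF price: EUR 432980.30

Not relevant to the conversion: destination terminal — on the buyer under both terms; not part of either seller's price.
From CFR to CIF, the seller additionally bears: insurance.
CIF price = 432429.64 + 550.66 = 432980.30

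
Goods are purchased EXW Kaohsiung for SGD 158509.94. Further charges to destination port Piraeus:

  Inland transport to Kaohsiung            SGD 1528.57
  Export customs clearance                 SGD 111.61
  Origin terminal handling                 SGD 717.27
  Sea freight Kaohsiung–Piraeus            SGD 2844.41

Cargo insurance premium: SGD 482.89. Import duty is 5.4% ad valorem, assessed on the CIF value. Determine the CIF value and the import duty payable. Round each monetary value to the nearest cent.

CIF = EXW price + pre-shipment costs + freight + insurance
CIF = 158509.94 + 1528.57 + 111.61 + 717.27 + 2844.41 + 482.89 = 164194.69
Import duty = 164194.69 × 5.4% = 8866.51

CIF value: SGD 164194.69; import duty: SGD 8866.51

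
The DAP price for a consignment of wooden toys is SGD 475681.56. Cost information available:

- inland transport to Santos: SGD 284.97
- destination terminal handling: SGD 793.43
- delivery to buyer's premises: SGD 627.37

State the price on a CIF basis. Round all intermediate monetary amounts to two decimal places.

Not relevant to the conversion: inland to port — on the seller under both DAP and CIF; already in the DAP price and stays in the CIF price.
From DAP to CIF, the seller no longer bears: destination terminal, delivery.
CIF price = 475681.56 − 793.43 − 627.37 = 474260.76

CIF price: SGD 474260.76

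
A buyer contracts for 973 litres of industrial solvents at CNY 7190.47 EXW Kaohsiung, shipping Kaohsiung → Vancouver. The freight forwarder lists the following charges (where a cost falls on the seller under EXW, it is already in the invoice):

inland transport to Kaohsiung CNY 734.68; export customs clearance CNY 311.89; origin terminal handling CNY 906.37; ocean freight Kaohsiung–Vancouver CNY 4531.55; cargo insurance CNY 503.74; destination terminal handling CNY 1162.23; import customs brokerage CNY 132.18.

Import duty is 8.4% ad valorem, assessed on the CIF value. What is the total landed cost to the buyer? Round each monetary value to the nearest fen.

Total landed cost: CNY 16664.12

EXW: the seller makes goods available at their premises; the buyer bears all onward costs.
CIF value = EXW price + inland to port + export clearance + origin terminal + freight + insurance = 7190.47 + 734.68 + 311.89 + 906.37 + 4531.55 + 503.74 = 14178.70
Import duty = 14178.70 × 8.4% = 1191.01
Buyer bears: inland to port 734.68 + export clearance 311.89 + origin terminal 906.37 + freight 4531.55 + insurance 503.74 + destination terminal 1162.23 + brokerage 132.18 + duty 1191.01 = 9473.65
Landed cost = invoice 7190.47 + 9473.65 = 16664.12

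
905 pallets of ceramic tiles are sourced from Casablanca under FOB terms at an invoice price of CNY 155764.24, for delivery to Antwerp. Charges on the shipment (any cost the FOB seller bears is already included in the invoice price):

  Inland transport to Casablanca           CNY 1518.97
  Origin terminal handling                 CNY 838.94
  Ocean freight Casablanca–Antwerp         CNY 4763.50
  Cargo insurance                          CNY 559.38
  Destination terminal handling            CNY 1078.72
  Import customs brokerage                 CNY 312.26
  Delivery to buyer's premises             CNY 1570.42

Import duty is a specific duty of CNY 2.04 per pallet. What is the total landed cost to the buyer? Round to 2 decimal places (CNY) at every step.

FOB: the seller bears costs until goods are on board at the origin port; the buyer bears freight, insurance and all costs thereafter.
Already in the invoice (seller's account under FOB): inland to port, origin terminal — exclude.
CIF value = FOB price + freight + insurance = 155764.24 + 4763.50 + 559.38 = 161087.12
Import duty = 905 × 2.04 = 1846.20
Buyer bears: freight 4763.50 + insurance 559.38 + destination terminal 1078.72 + brokerage 312.26 + delivery 1570.42 + duty 1846.20 = 10130.48
Landed cost = invoice 155764.24 + 10130.48 = 165894.72

Total landed cost: CNY 165894.72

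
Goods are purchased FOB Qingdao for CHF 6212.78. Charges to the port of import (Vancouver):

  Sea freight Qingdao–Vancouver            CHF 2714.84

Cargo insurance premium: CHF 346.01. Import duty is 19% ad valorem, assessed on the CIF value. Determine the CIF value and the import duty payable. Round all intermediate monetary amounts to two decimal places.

CIF value: CHF 9273.63; import duty: CHF 1761.99

CIF = FOB price + freight + insurance
CIF = 6212.78 + 2714.84 + 346.01 = 9273.63
Import duty = 9273.63 × 19% = 1761.99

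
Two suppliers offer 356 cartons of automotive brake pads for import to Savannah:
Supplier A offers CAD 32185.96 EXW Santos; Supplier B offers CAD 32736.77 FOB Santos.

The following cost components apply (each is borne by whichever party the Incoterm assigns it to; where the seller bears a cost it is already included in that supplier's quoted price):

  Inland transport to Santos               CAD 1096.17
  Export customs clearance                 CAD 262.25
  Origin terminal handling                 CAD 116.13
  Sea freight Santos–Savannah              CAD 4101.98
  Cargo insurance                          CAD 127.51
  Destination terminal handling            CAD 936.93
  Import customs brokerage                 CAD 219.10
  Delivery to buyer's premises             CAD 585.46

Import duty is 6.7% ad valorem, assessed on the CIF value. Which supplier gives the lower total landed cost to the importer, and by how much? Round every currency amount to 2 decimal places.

Supplier B is cheaper by CAD 985.63

Supplier A (EXW):
CIF value = EXW price + inland to port + export clearance + origin terminal + freight + insurance = 32185.96 + 1096.17 + 262.25 + 116.13 + 4101.98 + 127.51 = 37890.00
Import duty = 37890.00 × 6.7% = 2538.63
Buyer bears (A): 1096.17 + 262.25 + 116.13 + 4101.98 + 127.51 + 936.93 + 219.10 + 585.46 = 7445.53
Landed cost (A) = invoice 32185.96 + 7445.53 + duty 2538.63 = 42170.12
Supplier B (FOB):
CIF value = FOB price + freight + insurance = 32736.77 + 4101.98 + 127.51 = 36966.26
Import duty = 36966.26 × 6.7% = 2476.74
Buyer bears (B): 4101.98 + 127.51 + 936.93 + 219.10 + 585.46 = 5970.98
Landed cost (B) = invoice 32736.77 + 5970.98 + duty 2476.74 = 41184.49
Difference = |42170.12 − 41184.49| = 985.63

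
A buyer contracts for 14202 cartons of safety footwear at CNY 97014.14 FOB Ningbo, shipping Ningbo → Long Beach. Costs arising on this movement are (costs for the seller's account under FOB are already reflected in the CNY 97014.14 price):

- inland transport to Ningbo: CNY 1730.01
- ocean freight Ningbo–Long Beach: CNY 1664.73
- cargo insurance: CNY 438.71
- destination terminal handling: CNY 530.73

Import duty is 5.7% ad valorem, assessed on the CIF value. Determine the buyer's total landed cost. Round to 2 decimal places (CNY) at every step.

Total landed cost: CNY 105298.01

FOB: the seller bears costs until goods are on board at the origin port; the buyer bears freight, insurance and all costs thereafter.
Already in the invoice (seller's account under FOB): inland to port — exclude.
CIF value = FOB price + freight + insurance = 97014.14 + 1664.73 + 438.71 = 99117.58
Import duty = 99117.58 × 5.7% = 5649.70
Buyer bears: freight 1664.73 + insurance 438.71 + destination terminal 530.73 + duty 5649.70 = 8283.87
Landed cost = invoice 97014.14 + 8283.87 = 105298.01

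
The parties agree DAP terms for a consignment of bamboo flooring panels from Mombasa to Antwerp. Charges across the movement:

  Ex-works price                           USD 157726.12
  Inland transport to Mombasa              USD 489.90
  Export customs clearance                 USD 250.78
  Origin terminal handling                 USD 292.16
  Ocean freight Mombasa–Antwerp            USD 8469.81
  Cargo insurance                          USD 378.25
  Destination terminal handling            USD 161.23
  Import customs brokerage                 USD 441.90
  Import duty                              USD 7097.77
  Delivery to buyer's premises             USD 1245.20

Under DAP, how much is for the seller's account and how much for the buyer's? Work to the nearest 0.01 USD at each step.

DAP: the seller bears all costs to the named destination except import duty and clearance.
Seller's account: goods 157726.12 + inland to port 489.90 + export clearance 250.78 + origin terminal 292.16 + freight 8469.81 + insurance 378.25 + destination terminal 161.23 + delivery 1245.20 = 169013.45
Buyer's account: brokerage 441.90 + duty 7097.77 = 7539.67

Seller: USD 169013.45; buyer: USD 7539.67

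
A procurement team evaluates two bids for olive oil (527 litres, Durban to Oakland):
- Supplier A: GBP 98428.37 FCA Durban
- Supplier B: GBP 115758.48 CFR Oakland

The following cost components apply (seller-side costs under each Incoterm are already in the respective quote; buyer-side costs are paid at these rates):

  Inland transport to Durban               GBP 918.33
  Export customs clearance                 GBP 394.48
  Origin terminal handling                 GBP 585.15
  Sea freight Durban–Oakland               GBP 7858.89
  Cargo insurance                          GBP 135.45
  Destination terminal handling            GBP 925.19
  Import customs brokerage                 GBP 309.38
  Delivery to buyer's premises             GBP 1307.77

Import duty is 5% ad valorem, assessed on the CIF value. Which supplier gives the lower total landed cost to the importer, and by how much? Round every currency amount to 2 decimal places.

Supplier A is cheaper by GBP 9330.38

Supplier A (FCA):
CIF value = FCA price + origin terminal + freight + insurance = 98428.37 + 585.15 + 7858.89 + 135.45 = 107007.86
Import duty = 107007.86 × 5% = 5350.39
Buyer bears (A): 585.15 + 7858.89 + 135.45 + 925.19 + 309.38 + 1307.77 = 11121.83
Landed cost (A) = invoice 98428.37 + 11121.83 + duty 5350.39 = 114900.59
Supplier B (CFR):
CIF value = CFR price + insurance = 115758.48 + 135.45 = 115893.93
Import duty = 115893.93 × 5% = 5794.70
Buyer bears (B): 135.45 + 925.19 + 309.38 + 1307.77 = 2677.79
Landed cost (B) = invoice 115758.48 + 2677.79 + duty 5794.70 = 124230.97
Difference = |114900.59 − 124230.97| = 9330.38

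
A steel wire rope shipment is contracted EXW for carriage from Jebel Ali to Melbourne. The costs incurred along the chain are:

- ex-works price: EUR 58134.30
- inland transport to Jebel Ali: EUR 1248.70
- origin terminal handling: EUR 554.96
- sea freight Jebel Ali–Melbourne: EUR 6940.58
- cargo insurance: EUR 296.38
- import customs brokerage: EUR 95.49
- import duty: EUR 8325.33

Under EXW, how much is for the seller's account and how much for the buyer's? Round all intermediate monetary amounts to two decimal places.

EXW: the seller makes goods available at their premises; the buyer bears all onward costs.
Seller's account: goods 58134.30 = 58134.30
Buyer's account: inland to port 1248.70 + origin terminal 554.96 + freight 6940.58 + insurance 296.38 + brokerage 95.49 + duty 8325.33 = 17461.44

Seller: EUR 58134.30; buyer: EUR 17461.44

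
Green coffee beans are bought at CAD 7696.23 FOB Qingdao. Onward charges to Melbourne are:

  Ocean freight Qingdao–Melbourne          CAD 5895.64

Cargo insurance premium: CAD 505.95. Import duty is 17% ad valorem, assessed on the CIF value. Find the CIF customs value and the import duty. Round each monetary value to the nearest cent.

CIF = FOB price + freight + insurance
CIF = 7696.23 + 5895.64 + 505.95 = 14097.82
Import duty = 14097.82 × 17% = 2396.63

CIF value: CAD 14097.82; import duty: CAD 2396.63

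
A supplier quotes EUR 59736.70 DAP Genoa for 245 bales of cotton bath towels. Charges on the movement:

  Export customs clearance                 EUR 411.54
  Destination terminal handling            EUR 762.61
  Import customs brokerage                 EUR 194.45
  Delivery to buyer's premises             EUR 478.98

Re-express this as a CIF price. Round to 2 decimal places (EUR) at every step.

Not relevant to the conversion: export clearance — on the seller under both DAP and CIF; already in the DAP price and stays in the CIF price. brokerage — on the buyer under both terms; not part of either seller's price.
From DAP to CIF, the seller no longer bears: destination terminal, delivery.
CIF price = 59736.70 − 762.61 − 478.98 = 58495.11

CIF price: EUR 58495.11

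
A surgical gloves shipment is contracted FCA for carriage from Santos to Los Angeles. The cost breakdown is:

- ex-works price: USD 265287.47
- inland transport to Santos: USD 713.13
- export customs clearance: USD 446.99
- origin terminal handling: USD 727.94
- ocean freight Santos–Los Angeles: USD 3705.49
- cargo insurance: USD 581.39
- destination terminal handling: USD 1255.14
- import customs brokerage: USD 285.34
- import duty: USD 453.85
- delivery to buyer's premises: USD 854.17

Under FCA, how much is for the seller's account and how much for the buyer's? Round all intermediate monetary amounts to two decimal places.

Seller: USD 266447.59; buyer: USD 7863.32

FCA: the seller delivers export-cleared goods to the carrier; the buyer bears costs from that point.
Seller's account: goods 265287.47 + inland to port 713.13 + export clearance 446.99 = 266447.59
Buyer's account: origin terminal 727.94 + freight 3705.49 + insurance 581.39 + destination terminal 1255.14 + brokerage 285.34 + duty 453.85 + delivery 854.17 = 7863.32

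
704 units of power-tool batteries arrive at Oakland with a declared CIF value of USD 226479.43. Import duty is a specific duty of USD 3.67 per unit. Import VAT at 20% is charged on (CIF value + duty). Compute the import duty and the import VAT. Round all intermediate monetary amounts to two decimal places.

Import duty: USD 2583.68; import VAT: USD 45812.62

Import duty = 704 × 3.67 = 2583.68
VAT base = CIF + duty = 226479.43 + 2583.68 = 229063.11
Import VAT = 229063.11 × 20% = 45812.62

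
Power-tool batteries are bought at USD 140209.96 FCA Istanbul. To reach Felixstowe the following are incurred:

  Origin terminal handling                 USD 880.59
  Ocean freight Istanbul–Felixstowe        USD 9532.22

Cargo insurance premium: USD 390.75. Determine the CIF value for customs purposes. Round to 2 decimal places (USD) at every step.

CIF = FCA price + pre-shipment costs + freight + insurance
CIF = 140209.96 + 880.59 + 9532.22 + 390.75 = 151013.52

CIF value: USD 151013.52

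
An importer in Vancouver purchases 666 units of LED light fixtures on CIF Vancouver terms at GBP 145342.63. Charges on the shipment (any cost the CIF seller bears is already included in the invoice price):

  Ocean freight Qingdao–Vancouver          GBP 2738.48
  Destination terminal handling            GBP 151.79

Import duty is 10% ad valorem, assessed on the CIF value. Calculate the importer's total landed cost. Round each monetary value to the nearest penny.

Total landed cost: GBP 160028.68

CIF: the seller pays costs through ocean freight and marine insurance to the destination port.
Already in the invoice (seller's account under CIF): freight — exclude.
The CIF price already equals the CIF value: 145342.63
Import duty = 145342.63 × 10% = 14534.26
Buyer bears: destination terminal 151.79 + duty 14534.26 = 14686.05
Landed cost = invoice 145342.63 + 14686.05 = 160028.68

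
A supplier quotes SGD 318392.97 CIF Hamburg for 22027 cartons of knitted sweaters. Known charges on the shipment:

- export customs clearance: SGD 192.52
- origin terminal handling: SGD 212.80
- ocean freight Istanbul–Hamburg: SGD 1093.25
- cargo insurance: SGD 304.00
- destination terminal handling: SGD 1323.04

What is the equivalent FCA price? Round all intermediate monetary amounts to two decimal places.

FCA price: SGD 316782.92

Not relevant to the conversion: export clearance — on the seller under both CIF and FCA; already in the CIF price and stays in the FCA price. destination terminal — on the buyer under both terms; not part of either seller's price.
From CIF to FCA, the seller no longer bears: origin terminal, freight, insurance.
FCA price = 318392.97 − 212.80 − 1093.25 − 304.00 = 316782.92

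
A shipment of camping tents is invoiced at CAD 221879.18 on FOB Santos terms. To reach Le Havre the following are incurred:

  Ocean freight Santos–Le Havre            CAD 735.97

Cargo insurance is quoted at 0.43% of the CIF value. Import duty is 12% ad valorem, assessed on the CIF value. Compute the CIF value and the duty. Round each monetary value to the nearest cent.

CIF value: CAD 223576.53; import duty: CAD 26829.18

Let C be the CIF value. C = FOB price + freight + 0.43% × C
C − 0.43% × C = 221879.18 + 735.97
0.9957 × C = 222615.15
C = 222615.15 / 0.9957 = 223576.53
Insurance premium = 0.43% × 223576.53 = 961.38
Import duty = 223576.53 × 12% = 26829.18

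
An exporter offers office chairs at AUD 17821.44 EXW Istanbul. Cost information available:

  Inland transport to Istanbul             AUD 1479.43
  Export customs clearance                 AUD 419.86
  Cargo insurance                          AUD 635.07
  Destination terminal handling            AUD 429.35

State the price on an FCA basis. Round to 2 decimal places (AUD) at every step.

FCA price: AUD 19720.73

Not relevant to the conversion: destination terminal, insurance — on the buyer under both terms; not part of either seller's price.
From EXW to FCA, the seller additionally bears: inland to port, export clearance.
FCA price = 17821.44 + 1479.43 + 419.86 = 19720.73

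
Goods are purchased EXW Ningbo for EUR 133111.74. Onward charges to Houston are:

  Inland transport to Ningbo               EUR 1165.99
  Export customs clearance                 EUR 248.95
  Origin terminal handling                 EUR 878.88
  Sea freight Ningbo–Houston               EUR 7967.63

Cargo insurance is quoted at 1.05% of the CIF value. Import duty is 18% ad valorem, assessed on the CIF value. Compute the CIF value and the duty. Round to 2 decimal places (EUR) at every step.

Let C be the CIF value. C = EXW price + pre-shipment costs + freight + 1.05% × C
C − 1.05% × C = 133111.74 + 1165.99 + 248.95 + 878.88 + 7967.63
0.9895 × C = 143373.19
C = 143373.19 / 0.9895 = 144894.58
Insurance premium = 1.05% × 144894.58 = 1521.39
Import duty = 144894.58 × 18% = 26081.02

CIF value: EUR 144894.58; import duty: EUR 26081.02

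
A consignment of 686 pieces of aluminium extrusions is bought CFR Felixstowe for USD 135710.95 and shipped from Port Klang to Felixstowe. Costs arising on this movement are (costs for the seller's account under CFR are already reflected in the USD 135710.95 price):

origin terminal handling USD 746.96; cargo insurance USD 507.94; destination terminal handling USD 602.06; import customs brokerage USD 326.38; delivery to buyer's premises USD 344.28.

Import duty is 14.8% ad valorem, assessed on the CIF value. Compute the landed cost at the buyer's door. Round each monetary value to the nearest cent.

CFR: the seller pays costs through ocean freight to the destination port, but not insurance.
Already in the invoice (seller's account under CFR): origin terminal — exclude.
CIF value = CFR price + insurance = 135710.95 + 507.94 = 136218.89
Import duty = 136218.89 × 14.8% = 20160.40
Buyer bears: insurance 507.94 + destination terminal 602.06 + brokerage 326.38 + delivery 344.28 + duty 20160.40 = 21941.06
Landed cost = invoice 135710.95 + 21941.06 = 157652.01

Total landed cost: USD 157652.01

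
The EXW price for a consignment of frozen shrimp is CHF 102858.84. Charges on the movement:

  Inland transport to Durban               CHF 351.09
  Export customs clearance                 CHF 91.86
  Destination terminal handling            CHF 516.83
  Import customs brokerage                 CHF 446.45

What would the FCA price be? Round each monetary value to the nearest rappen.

Not relevant to the conversion: destination terminal, brokerage — on the buyer under both terms; not part of either seller's price.
From EXW to FCA, the seller additionally bears: inland to port, export clearance.
FCA price = 102858.84 + 351.09 + 91.86 = 103301.79

FCA price: CHF 103301.79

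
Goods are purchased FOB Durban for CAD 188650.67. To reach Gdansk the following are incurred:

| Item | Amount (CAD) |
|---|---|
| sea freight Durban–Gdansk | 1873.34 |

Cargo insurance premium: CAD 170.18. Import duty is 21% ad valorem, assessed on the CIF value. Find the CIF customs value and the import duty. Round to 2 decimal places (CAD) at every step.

CIF = FOB price + freight + insurance
CIF = 188650.67 + 1873.34 + 170.18 = 190694.19
Import duty = 190694.19 × 21% = 40045.78

CIF value: CAD 190694.19; import duty: CAD 40045.78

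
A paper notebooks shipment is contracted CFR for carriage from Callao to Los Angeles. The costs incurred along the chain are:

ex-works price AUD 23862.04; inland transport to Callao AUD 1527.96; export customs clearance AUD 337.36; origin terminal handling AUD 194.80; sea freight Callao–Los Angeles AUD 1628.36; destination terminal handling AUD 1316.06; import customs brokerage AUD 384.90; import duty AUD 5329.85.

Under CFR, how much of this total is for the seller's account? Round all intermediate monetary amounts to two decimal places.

Seller's account: AUD 27550.52

CFR: the seller pays costs through ocean freight to the destination port, but not insurance.
Seller's account: goods 23862.04 + inland to port 1527.96 + export clearance 337.36 + origin terminal 194.80 + freight 1628.36 = 27550.52
Buyer's account: destination terminal 1316.06 + brokerage 384.90 + duty 5329.85 = 7030.81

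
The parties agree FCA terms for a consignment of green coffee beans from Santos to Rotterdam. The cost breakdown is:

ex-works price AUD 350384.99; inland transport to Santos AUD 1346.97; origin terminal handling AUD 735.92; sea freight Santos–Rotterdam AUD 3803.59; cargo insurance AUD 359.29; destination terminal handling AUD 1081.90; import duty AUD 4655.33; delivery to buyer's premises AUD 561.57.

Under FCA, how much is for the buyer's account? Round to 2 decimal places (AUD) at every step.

Buyer's account: AUD 11197.60

FCA: the seller delivers export-cleared goods to the carrier; the buyer bears costs from that point.
Seller's account: goods 350384.99 + inland to port 1346.97 = 351731.96
Buyer's account: origin terminal 735.92 + freight 3803.59 + insurance 359.29 + destination terminal 1081.90 + duty 4655.33 + delivery 561.57 = 11197.60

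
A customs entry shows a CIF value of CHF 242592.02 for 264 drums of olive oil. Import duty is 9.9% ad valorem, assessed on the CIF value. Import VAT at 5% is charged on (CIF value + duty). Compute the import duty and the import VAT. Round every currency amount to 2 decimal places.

Import duty: CHF 24016.61; import VAT: CHF 13330.43

Import duty = 242592.02 × 9.9% = 24016.61
VAT base = CIF + duty = 242592.02 + 24016.61 = 266608.63
Import VAT = 266608.63 × 5% = 13330.43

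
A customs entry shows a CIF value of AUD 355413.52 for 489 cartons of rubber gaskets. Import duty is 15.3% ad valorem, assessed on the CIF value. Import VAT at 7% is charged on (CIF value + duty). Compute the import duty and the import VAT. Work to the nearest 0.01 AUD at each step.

Import duty = 355413.52 × 15.3% = 54378.27
VAT base = CIF + duty = 355413.52 + 54378.27 = 409791.79
Import VAT = 409791.79 × 7% = 28685.43

Import duty: AUD 54378.27; import VAT: AUD 28685.43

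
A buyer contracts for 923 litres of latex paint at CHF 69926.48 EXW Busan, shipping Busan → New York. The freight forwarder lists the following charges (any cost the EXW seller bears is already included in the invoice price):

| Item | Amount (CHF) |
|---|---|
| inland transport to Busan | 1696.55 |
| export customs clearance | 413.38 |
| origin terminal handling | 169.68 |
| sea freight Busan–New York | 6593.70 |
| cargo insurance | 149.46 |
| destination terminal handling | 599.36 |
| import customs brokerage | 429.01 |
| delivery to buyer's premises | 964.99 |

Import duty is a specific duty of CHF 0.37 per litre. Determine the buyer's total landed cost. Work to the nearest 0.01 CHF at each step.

Total landed cost: CHF 81284.12

EXW: the seller makes goods available at their premises; the buyer bears all onward costs.
CIF value = EXW price + inland to port + export clearance + origin terminal + freight + insurance = 69926.48 + 1696.55 + 413.38 + 169.68 + 6593.70 + 149.46 = 78949.25
Import duty = 923 × 0.37 = 341.51
Buyer bears: inland to port 1696.55 + export clearance 413.38 + origin terminal 169.68 + freight 6593.70 + insurance 149.46 + destination terminal 599.36 + brokerage 429.01 + delivery 964.99 + duty 341.51 = 11357.64
Landed cost = invoice 69926.48 + 11357.64 = 81284.12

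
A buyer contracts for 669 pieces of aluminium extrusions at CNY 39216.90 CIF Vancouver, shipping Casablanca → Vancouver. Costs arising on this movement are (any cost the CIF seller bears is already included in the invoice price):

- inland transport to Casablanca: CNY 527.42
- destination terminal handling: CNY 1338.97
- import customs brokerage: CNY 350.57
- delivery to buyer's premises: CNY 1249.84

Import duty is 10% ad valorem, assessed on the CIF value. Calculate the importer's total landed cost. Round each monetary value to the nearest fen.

Total landed cost: CNY 46077.97

CIF: the seller pays costs through ocean freight and marine insurance to the destination port.
Already in the invoice (seller's account under CIF): inland to port — exclude.
The CIF price already equals the CIF value: 39216.90
Import duty = 39216.90 × 10% = 3921.69
Buyer bears: destination terminal 1338.97 + brokerage 350.57 + delivery 1249.84 + duty 3921.69 = 6861.07
Landed cost = invoice 39216.90 + 6861.07 = 46077.97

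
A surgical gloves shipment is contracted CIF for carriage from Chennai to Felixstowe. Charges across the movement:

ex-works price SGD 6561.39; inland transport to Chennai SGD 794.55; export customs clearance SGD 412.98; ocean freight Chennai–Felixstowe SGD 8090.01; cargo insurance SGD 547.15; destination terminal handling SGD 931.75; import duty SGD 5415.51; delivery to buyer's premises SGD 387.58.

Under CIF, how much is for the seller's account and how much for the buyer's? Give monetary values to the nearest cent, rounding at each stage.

CIF: the seller pays costs through ocean freight and marine insurance to the destination port.
Seller's account: goods 6561.39 + inland to port 794.55 + export clearance 412.98 + freight 8090.01 + insurance 547.15 = 16406.08
Buyer's account: destination terminal 931.75 + duty 5415.51 + delivery 387.58 = 6734.84

Seller: SGD 16406.08; buyer: SGD 6734.84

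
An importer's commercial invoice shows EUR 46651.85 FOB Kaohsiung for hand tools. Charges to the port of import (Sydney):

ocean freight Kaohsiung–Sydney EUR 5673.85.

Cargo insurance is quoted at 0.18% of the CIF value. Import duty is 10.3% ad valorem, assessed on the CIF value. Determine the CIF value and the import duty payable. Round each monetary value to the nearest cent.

Let C be the CIF value. C = FOB price + freight + 0.18% × C
C − 0.18% × C = 46651.85 + 5673.85
0.9982 × C = 52325.70
C = 52325.70 / 0.9982 = 52420.06
Insurance premium = 0.18% × 52420.06 = 94.36
Import duty = 52420.06 × 10.3% = 5399.27

CIF value: EUR 52420.06; import duty: EUR 5399.27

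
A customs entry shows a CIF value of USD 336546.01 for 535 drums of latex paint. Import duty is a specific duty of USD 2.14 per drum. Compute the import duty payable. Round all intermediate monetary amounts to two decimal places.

Import duty: USD 1144.90

Import duty = 535 × 2.14 = 1144.90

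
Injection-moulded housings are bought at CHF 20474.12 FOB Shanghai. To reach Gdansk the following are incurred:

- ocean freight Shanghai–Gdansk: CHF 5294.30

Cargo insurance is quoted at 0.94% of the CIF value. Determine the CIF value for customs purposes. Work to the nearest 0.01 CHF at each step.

CIF value: CHF 26012.94

Let C be the CIF value. C = FOB price + freight + 0.94% × C
C − 0.94% × C = 20474.12 + 5294.30
0.9906 × C = 25768.42
C = 25768.42 / 0.9906 = 26012.94
Insurance premium = 0.94% × 26012.94 = 244.52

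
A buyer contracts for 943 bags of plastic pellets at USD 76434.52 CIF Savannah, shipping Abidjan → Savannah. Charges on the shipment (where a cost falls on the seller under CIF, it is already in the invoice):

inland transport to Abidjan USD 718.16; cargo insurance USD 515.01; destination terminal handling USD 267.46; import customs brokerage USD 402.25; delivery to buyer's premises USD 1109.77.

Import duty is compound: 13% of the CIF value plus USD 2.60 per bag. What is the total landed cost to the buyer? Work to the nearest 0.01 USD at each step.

Total landed cost: USD 90602.29

CIF: the seller pays costs through ocean freight and marine insurance to the destination port.
Already in the invoice (seller's account under CIF): inland to port, insurance — exclude.
The CIF price already equals the CIF value: 76434.52
Ad valorem component: 76434.52 × 13% = 9936.49
Specific component: 943 × 2.60 = 2451.80
Import duty = 9936.49 + 2451.80 = 12388.29
Buyer bears: destination terminal 267.46 + brokerage 402.25 + delivery 1109.77 + duty 12388.29 = 14167.77
Landed cost = invoice 76434.52 + 14167.77 = 90602.29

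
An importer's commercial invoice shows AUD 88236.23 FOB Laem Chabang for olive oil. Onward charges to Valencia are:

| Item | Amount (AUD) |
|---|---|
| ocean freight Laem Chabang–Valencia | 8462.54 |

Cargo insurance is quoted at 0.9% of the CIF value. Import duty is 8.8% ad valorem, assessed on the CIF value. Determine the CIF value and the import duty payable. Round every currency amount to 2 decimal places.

Let C be the CIF value. C = FOB price + freight + 0.9% × C
C − 0.9% × C = 88236.23 + 8462.54
0.991 × C = 96698.77
C = 96698.77 / 0.991 = 97576.96
Insurance premium = 0.9% × 97576.96 = 878.19
Import duty = 97576.96 × 8.8% = 8586.77

CIF value: AUD 97576.96; import duty: AUD 8586.77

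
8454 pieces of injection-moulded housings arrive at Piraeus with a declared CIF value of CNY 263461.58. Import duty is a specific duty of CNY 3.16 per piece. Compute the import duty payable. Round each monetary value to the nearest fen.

Import duty = 8454 × 3.16 = 26714.64

Import duty: CNY 26714.64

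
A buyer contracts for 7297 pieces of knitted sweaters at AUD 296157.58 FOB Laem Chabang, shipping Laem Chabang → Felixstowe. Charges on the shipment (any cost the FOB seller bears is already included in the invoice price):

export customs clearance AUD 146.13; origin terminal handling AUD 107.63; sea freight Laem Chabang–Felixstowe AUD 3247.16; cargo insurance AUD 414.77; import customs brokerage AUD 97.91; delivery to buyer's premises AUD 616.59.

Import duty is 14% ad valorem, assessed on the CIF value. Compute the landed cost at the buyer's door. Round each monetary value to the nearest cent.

Total landed cost: AUD 342508.74

FOB: the seller bears costs until goods are on board at the origin port; the buyer bears freight, insurance and all costs thereafter.
Already in the invoice (seller's account under FOB): export clearance, origin terminal — exclude.
CIF value = FOB price + freight + insurance = 296157.58 + 3247.16 + 414.77 = 299819.51
Import duty = 299819.51 × 14% = 41974.73
Buyer bears: freight 3247.16 + insurance 414.77 + brokerage 97.91 + delivery 616.59 + duty 41974.73 = 46351.16
Landed cost = invoice 296157.58 + 46351.16 = 342508.74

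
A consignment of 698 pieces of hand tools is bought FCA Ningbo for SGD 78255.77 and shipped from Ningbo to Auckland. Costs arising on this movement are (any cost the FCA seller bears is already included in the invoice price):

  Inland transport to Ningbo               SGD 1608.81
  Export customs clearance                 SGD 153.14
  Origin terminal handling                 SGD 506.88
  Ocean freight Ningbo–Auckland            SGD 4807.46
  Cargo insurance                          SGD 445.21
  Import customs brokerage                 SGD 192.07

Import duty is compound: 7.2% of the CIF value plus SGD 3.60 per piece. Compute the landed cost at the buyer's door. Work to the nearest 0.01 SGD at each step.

FCA: the seller delivers export-cleared goods to the carrier; the buyer bears costs from that point.
Already in the invoice (seller's account under FCA): inland to port, export clearance — exclude.
CIF value = FCA price + origin terminal + freight + insurance = 78255.77 + 506.88 + 4807.46 + 445.21 = 84015.32
Ad valorem component: 84015.32 × 7.2% = 6049.10
Specific component: 698 × 3.60 = 2512.80
Import duty = 6049.10 + 2512.80 = 8561.90
Buyer bears: origin terminal 506.88 + freight 4807.46 + insurance 445.21 + brokerage 192.07 + duty 8561.90 = 14513.52
Landed cost = invoice 78255.77 + 14513.52 = 92769.29

Total landed cost: SGD 92769.29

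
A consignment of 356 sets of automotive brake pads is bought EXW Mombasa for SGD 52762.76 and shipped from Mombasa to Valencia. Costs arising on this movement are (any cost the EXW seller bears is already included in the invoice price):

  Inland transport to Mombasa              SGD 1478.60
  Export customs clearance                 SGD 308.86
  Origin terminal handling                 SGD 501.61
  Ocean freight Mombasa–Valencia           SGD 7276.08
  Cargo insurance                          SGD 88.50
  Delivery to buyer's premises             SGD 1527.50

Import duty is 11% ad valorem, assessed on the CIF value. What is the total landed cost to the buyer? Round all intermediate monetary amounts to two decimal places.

EXW: the seller makes goods available at their premises; the buyer bears all onward costs.
CIF value = EXW price + inland to port + export clearance + origin terminal + freight + insurance = 52762.76 + 1478.60 + 308.86 + 501.61 + 7276.08 + 88.50 = 62416.41
Import duty = 62416.41 × 11% = 6865.81
Buyer bears: inland to port 1478.60 + export clearance 308.86 + origin terminal 501.61 + freight 7276.08 + insurance 88.50 + delivery 1527.50 + duty 6865.81 = 18046.96
Landed cost = invoice 52762.76 + 18046.96 = 70809.72

Total landed cost: SGD 70809.72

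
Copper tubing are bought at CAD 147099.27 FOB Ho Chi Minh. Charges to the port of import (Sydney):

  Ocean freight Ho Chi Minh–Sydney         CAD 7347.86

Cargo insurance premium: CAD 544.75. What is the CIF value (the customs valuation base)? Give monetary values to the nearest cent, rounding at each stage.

CIF = FOB price + freight + insurance
CIF = 147099.27 + 7347.86 + 544.75 = 154991.88

CIF value: CAD 154991.88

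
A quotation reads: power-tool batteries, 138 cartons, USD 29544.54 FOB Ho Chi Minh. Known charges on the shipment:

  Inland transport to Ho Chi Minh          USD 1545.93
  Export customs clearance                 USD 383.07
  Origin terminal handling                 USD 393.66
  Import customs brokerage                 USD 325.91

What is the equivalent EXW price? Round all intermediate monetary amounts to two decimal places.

Not relevant to the conversion: brokerage — on the buyer under both terms; not part of either seller's price.
From FOB to EXW, the seller no longer bears: inland to port, export clearance, origin terminal.
EXW price = 29544.54 − 1545.93 − 383.07 − 393.66 = 27221.88

EXW price: USD 27221.88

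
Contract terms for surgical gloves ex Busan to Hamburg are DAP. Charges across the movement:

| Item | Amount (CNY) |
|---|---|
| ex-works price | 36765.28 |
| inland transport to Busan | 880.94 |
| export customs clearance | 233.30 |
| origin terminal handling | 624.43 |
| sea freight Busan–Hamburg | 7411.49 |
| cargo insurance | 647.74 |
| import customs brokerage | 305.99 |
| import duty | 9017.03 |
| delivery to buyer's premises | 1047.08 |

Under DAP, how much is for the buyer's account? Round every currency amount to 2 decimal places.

Buyer's account: CNY 9323.02

DAP: the seller bears all costs to the named destination except import duty and clearance.
Seller's account: goods 36765.28 + inland to port 880.94 + export clearance 233.30 + origin terminal 624.43 + freight 7411.49 + insurance 647.74 + delivery 1047.08 = 47610.26
Buyer's account: brokerage 305.99 + duty 9017.03 = 9323.02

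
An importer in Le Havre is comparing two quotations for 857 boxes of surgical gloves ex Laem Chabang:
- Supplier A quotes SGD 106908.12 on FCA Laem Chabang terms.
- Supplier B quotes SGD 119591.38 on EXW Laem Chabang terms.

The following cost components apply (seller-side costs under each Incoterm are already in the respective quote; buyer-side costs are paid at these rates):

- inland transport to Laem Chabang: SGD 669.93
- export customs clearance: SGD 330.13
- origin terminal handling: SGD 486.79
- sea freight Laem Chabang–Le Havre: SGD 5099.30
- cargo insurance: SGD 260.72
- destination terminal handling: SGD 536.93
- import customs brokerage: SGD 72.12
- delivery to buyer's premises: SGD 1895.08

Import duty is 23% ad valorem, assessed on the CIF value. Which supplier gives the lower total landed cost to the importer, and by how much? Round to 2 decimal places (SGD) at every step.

Supplier A (FCA):
CIF value = FCA price + origin terminal + freight + insurance = 106908.12 + 486.79 + 5099.30 + 260.72 = 112754.93
Import duty = 112754.93 × 23% = 25933.63
Buyer bears (A): 486.79 + 5099.30 + 260.72 + 536.93 + 72.12 + 1895.08 = 8350.94
Landed cost (A) = invoice 106908.12 + 8350.94 + duty 25933.63 = 141192.69
Supplier B (EXW):
CIF value = EXW price + inland to port + export clearance + origin terminal + freight + insurance = 119591.38 + 669.93 + 330.13 + 486.79 + 5099.30 + 260.72 = 126438.25
Import duty = 126438.25 × 23% = 29080.80
Buyer bears (B): 669.93 + 330.13 + 486.79 + 5099.30 + 260.72 + 536.93 + 72.12 + 1895.08 = 9351.00
Landed cost (B) = invoice 119591.38 + 9351.00 + duty 29080.80 = 158023.18
Difference = |141192.69 − 158023.18| = 16830.49

Supplier A is cheaper by SGD 16830.49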